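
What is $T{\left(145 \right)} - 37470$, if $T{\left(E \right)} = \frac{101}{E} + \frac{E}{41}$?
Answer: $- \frac{222733984}{5945} \approx -37466.0$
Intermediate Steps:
$T{\left(E \right)} = \frac{101}{E} + \frac{E}{41}$ ($T{\left(E \right)} = \frac{101}{E} + E \frac{1}{41} = \frac{101}{E} + \frac{E}{41}$)
$T{\left(145 \right)} - 37470 = \left(\frac{101}{145} + \frac{1}{41} \cdot 145\right) - 37470 = \left(101 \cdot \frac{1}{145} + \frac{145}{41}\right) - 37470 = \left(\frac{101}{145} + \frac{145}{41}\right) - 37470 = \frac{25166}{5945} - 37470 = - \frac{222733984}{5945}$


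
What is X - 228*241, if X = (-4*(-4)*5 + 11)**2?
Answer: -46667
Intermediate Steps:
X = 8281 (X = (16*5 + 11)**2 = (80 + 11)**2 = 91**2 = 8281)
X - 228*241 = 8281 - 228*241 = 8281 - 54948 = -46667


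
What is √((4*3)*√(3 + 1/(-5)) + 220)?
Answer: 2*√(1375 + 15*√70)/5 ≈ 15.495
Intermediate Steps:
√((4*3)*√(3 + 1/(-5)) + 220) = √(12*√(3 - ⅕) + 220) = √(12*√(14/5) + 220) = √(12*(√70/5) + 220) = √(12*√70/5 + 220) = √(220 + 12*√70/5)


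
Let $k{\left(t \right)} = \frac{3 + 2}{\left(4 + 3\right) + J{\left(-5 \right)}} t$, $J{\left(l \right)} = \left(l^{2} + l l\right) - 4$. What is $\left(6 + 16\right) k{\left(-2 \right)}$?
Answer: $- \frac{220}{53} \approx -4.1509$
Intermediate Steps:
$J{\left(l \right)} = -4 + 2 l^{2}$ ($J{\left(l \right)} = \left(l^{2} + l^{2}\right) - 4 = 2 l^{2} - 4 = -4 + 2 l^{2}$)
$k{\left(t \right)} = \frac{5 t}{53}$ ($k{\left(t \right)} = \frac{3 + 2}{\left(4 + 3\right) - \left(4 - 2 \left(-5\right)^{2}\right)} t = \frac{5}{7 + \left(-4 + 2 \cdot 25\right)} t = \frac{5}{7 + \left(-4 + 50\right)} t = \frac{5}{7 + 46} t = \frac{5}{53} t = 5 \cdot \frac{1}{53} t = \frac{5 t}{53}$)
$\left(6 + 16\right) k{\left(-2 \right)} = \left(6 + 16\right) \frac{5}{53} \left(-2\right) = 22 \left(- \frac{10}{53}\right) = - \frac{220}{53}$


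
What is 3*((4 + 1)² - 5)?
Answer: 60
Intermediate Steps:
3*((4 + 1)² - 5) = 3*(5² - 5) = 3*(25 - 5) = 3*20 = 60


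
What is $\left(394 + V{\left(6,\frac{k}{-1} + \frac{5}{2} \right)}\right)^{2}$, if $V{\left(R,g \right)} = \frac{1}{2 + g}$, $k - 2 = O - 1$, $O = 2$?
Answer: $\frac{1401856}{9} \approx 1.5576 \cdot 10^{5}$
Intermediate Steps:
$k = 3$ ($k = 2 + \left(2 - 1\right) = 2 + 1 = 3$)
$\left(394 + V{\left(6,\frac{k}{-1} + \frac{5}{2} \right)}\right)^{2} = \left(394 + \frac{1}{2 + \left(\frac{3}{-1} + \frac{5}{2}\right)}\right)^{2} = \left(394 + \frac{1}{2 + \left(3 \left(-1\right) + 5 \cdot \frac{1}{2}\right)}\right)^{2} = \left(394 + \frac{1}{2 + \left(-3 + \frac{5}{2}\right)}\right)^{2} = \left(394 + \frac{1}{2 - \frac{1}{2}}\right)^{2} = \left(394 + \frac{1}{\frac{3}{2}}\right)^{2} = \left(394 + \frac{2}{3}\right)^{2} = \left(\frac{1184}{3}\right)^{2} = \frac{1401856}{9}$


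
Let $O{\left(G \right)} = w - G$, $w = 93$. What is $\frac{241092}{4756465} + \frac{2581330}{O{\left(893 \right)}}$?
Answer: $- \frac{245556258497}{76103440} \approx -3226.6$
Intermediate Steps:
$O{\left(G \right)} = 93 - G$
$\frac{241092}{4756465} + \frac{2581330}{O{\left(893 \right)}} = \frac{241092}{4756465} + \frac{2581330}{93 - 893} = 241092 \cdot \frac{1}{4756465} + \frac{2581330}{93 - 893} = \frac{241092}{4756465} + \frac{2581330}{-800} = \frac{241092}{4756465} + 2581330 \left(- \frac{1}{800}\right) = \frac{241092}{4756465} - \frac{258133}{80} = - \frac{245556258497}{76103440}$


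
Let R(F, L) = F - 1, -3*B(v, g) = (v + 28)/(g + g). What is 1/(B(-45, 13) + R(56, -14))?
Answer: 78/4307 ≈ 0.018110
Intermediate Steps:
B(v, g) = -(28 + v)/(6*g) (B(v, g) = -(v + 28)/(3*(g + g)) = -(28 + v)/(3*(2*g)) = -(28 + v)*1/(2*g)/3 = -(28 + v)/(6*g))
R(F, L) = -1 + F
1/(B(-45, 13) + R(56, -14)) = 1/((1/6)*(-28 - 1*(-45))/13 + (-1 + 56)) = 1/((1/6)*(1/13)*(-28 + 45) + 55) = 1/((1/6)*(1/13)*17 + 55) = 1/(17/78 + 55) = 1/(4307/78) = 78/4307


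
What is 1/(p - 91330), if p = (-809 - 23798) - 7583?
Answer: -1/123520 ≈ -8.0959e-6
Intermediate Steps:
p = -32190 (p = -24607 - 7583 = -32190)
1/(p - 91330) = 1/(-32190 - 91330) = 1/(-123520) = -1/123520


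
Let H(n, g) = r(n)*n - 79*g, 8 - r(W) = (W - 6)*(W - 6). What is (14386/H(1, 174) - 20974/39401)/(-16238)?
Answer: 427743974/4402738543597 ≈ 9.7154e-5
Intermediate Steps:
r(W) = 8 - (-6 + W)² (r(W) = 8 - (W - 6)*(W - 6) = 8 - (-6 + W)*(-6 + W) = 8 - (-6 + W)²)
H(n, g) = -79*g + n*(8 - (-6 + n)²) (H(n, g) = (8 - (-6 + n)²)*n - 79*g = n*(8 - (-6 + n)²) - 79*g = -79*g + n*(8 - (-6 + n)²))
(14386/H(1, 174) - 20974/39401)/(-16238) = (14386/(-79*174 - 1*1*(-8 + (-6 + 1)²)) - 20974/39401)/(-16238) = (14386/(-13746 - 1*1*(-8 + (-5)²)) - 20974*1/39401)*(-1/16238) = (14386/(-13746 - 1*1*(-8 + 25)) - 20974/39401)*(-1/16238) = (14386/(-13746 - 1*1*17) - 20974/39401)*(-1/16238) = (14386/(-13746 - 17) - 20974/39401)*(-1/16238) = (14386/(-13763) - 20974/39401)*(-1/16238) = (14386*(-1/13763) - 20974/39401)*(-1/16238) = (-14386/13763 - 20974/39401)*(-1/16238) = -855487948/542275963*(-1/16238) = 427743974/4402738543597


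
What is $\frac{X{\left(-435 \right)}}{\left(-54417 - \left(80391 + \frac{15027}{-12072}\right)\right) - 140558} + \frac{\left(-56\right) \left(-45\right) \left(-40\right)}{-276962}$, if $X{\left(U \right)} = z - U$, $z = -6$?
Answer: $\frac{2647978888744}{7306968264275} \approx 0.36239$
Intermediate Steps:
$X{\left(U \right)} = -6 - U$
$\frac{X{\left(-435 \right)}}{\left(-54417 - \left(80391 + \frac{15027}{-12072}\right)\right) - 140558} + \frac{\left(-56\right) \left(-45\right) \left(-40\right)}{-276962} = \frac{-6 - -435}{\left(-54417 - \left(80391 + \frac{15027}{-12072}\right)\right) - 140558} + \frac{\left(-56\right) \left(-45\right) \left(-40\right)}{-276962} = \frac{-6 + 435}{\left(-54417 - \frac{323488375}{4024}\right) - 140558} + 2520 \left(-40\right) \left(- \frac{1}{276962}\right) = \frac{429}{\left(-54417 + \left(-80391 + \frac{5009}{4024}\right)\right) - 140558} - - \frac{7200}{19783} = \frac{429}{\left(-54417 - \frac{323488375}{4024}\right) - 140558} + \frac{7200}{19783} = \frac{429}{- \frac{542462383}{4024} - 140558} + \frac{7200}{19783} = \frac{429}{- \frac{1108067775}{4024}} + \frac{7200}{19783} = 429 \left(- \frac{4024}{1108067775}\right) + \frac{7200}{19783} = - \frac{575432}{369355925} + \frac{7200}{19783} = \frac{2647978888744}{7306968264275}$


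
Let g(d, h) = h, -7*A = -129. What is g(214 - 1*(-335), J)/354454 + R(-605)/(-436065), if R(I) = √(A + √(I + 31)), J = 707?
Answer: 707/354454 - √(903 + 49*I*√574)/3052455 ≈ 0.0019833 - 5.5697e-6*I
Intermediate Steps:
A = 129/7 (A = -⅐*(-129) = 129/7 ≈ 18.429)
R(I) = √(129/7 + √(31 + I)) (R(I) = √(129/7 + √(I + 31)) = √(129/7 + √(31 + I)))
g(214 - 1*(-335), J)/354454 + R(-605)/(-436065) = 707/354454 + (√(903 + 49*√(31 - 605))/7)/(-436065) = 707*(1/354454) + (√(903 + 49*√(-574))/7)*(-1/436065) = 707/354454 + (√(903 + 49*(I*√574))/7)*(-1/436065) = 707/354454 + (√(903 + 49*I*√574)/7)*(-1/436065) = 707/354454 - √(903 + 49*I*√574)/3052455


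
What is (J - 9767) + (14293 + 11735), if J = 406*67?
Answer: 43463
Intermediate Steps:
J = 27202
(J - 9767) + (14293 + 11735) = (27202 - 9767) + (14293 + 11735) = 17435 + 26028 = 43463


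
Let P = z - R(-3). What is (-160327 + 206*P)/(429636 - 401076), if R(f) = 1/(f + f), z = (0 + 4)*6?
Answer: -33289/6120 ≈ -5.4394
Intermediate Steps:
z = 24 (z = 4*6 = 24)
R(f) = 1/(2*f)
P = 145/6 (P = 24 - 1/(2*(-3)) = 24 - (-1)/(2*3) = 24 - 1*(-1/6) = 24 + 1/6 = 145/6 ≈ 24.167)
(-160327 + 206*P)/(429636 - 401076) = (-160327 + 206*(145/6))/(429636 - 401076) = (-160327 + 14935/3)/28560 = -466046/3*1/28560 = -33289/6120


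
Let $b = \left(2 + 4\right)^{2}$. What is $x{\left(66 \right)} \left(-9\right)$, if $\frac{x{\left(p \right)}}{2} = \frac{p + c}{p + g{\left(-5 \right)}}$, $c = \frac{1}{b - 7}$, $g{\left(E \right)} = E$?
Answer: $- \frac{34470}{1769} \approx -19.486$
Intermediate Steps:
$b = 36$ ($b = 6^{2} = 36$)
$c = \frac{1}{29}$ ($c = \frac{1}{36 - 7} = \frac{1}{29} \approx 0.034483$)
$x{\left(p \right)} = \frac{2 \left(\frac{1}{29} + p\right)}{-5 + p}$ ($x{\left(p \right)} = 2 \frac{p + \frac{1}{29}}{p - 5} = 2 \frac{\frac{1}{29} + p}{-5 + p} = \frac{2 \left(\frac{1}{29} + p\right)}{-5 + p}$)
$x{\left(66 \right)} \left(-9\right) = \frac{2 \left(1 + 29 \cdot 66\right)}{29 \left(-5 + 66\right)} \left(-9\right) = \frac{2 \left(1 + 1914\right)}{29 \cdot 61} \left(-9\right) = \frac{2}{29} \cdot \frac{1}{61} \cdot 1915 \left(-9\right) = \frac{3830}{1769} \left(-9\right) = - \frac{34470}{1769}$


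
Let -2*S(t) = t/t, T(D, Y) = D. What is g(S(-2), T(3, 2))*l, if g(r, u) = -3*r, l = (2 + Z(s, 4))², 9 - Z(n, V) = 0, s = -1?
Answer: 363/2 ≈ 181.50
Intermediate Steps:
Z(n, V) = 9 (Z(n, V) = 9 - 1*0 = 9 + 0 = 9)
S(t) = -½ (S(t) = -t/(2*t) = -½*1 = -½)
l = 121 (l = (2 + 9)² = 11² = 121)
g(S(-2), T(3, 2))*l = -3*(-½)*121 = (3/2)*121 = 363/2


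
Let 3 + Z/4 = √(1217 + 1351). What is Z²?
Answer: 41232 - 192*√642 ≈ 36367.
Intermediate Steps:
Z = -12 + 8*√642 (Z = -12 + 4*√(1217 + 1351) = -12 + 4*√2568 = -12 + 4*(2*√642) = -12 + 8*√642 ≈ 190.70)
Z² = (-12 + 8*√642)²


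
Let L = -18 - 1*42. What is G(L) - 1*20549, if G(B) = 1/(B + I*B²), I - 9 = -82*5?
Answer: -29665769341/1443660 ≈ -20549.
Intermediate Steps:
L = -60 (L = -18 - 42 = -60)
I = -401 (I = 9 - 82*5 = 9 - 410 = -401)
G(B) = 1/(B - 401*B²)
G(L) - 1*20549 = 1/((-60)*(1 - 401*(-60))) - 1*20549 = -1/(60*(1 + 24060)) - 20549 = -1/60/24061 - 20549 = -1/60*1/24061 - 20549 = -1/1443660 - 20549 = -29665769341/1443660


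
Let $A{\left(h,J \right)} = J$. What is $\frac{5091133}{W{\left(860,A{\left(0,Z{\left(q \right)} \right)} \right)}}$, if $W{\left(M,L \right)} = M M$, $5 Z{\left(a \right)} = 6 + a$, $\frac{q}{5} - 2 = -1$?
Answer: $\frac{5091133}{739600} \approx 6.8836$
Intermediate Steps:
$q = 5$ ($q = 10 + 5 \left(-1\right) = 10 - 5 = 5$)
$Z{\left(a \right)} = \frac{6}{5} + \frac{a}{5}$ ($Z{\left(a \right)} = \frac{6 + a}{5} = \frac{6}{5} + \frac{a}{5}$)
$W{\left(M,L \right)} = M^{2}$
$\frac{5091133}{W{\left(860,A{\left(0,Z{\left(q \right)} \right)} \right)}} = \frac{5091133}{860^{2}} = \frac{5091133}{739600}$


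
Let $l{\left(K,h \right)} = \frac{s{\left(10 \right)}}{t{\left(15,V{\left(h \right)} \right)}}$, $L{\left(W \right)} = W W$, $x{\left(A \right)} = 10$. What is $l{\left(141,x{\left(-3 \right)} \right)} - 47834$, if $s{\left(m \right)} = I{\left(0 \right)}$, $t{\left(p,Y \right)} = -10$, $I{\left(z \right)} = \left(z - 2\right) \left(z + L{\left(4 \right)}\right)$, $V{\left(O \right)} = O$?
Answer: $- \frac{239154}{5} \approx -47831.0$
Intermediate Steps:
$L{\left(W \right)} = W^{2}$
$I{\left(z \right)} = \left(-2 + z\right) \left(16 + z\right)$ ($I{\left(z \right)} = \left(z - 2\right) \left(z + 4^{2}\right) = \left(-2 + z\right) \left(z + 16\right) = \left(-2 + z\right) \left(16 + z\right)$)
$s{\left(m \right)} = -32$ ($s{\left(m \right)} = -32 + 0^{2} + 14 \cdot 0 = -32 + 0 + 0 = -32$)
$l{\left(K,h \right)} = \frac{16}{5}$ ($l{\left(K,h \right)} = - \frac{32}{-10} = \left(-32\right) \left(- \frac{1}{10}\right) = \frac{16}{5}$)
$l{\left(141,x{\left(-3 \right)} \right)} - 47834 = \frac{16}{5} - 47834 = - \frac{239154}{5}$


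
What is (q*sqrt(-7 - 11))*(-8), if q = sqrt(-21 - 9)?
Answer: 48*sqrt(15) ≈ 185.90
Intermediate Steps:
q = I*sqrt(30) (q = sqrt(-30) = I*sqrt(30) ≈ 5.4772*I)
(q*sqrt(-7 - 11))*(-8) = ((I*sqrt(30))*sqrt(-7 - 11))*(-8) = ((I*sqrt(30))*sqrt(-18))*(-8) = ((I*sqrt(30))*(3*I*sqrt(2)))*(-8) = -6*sqrt(15)*(-8) = 48*sqrt(15)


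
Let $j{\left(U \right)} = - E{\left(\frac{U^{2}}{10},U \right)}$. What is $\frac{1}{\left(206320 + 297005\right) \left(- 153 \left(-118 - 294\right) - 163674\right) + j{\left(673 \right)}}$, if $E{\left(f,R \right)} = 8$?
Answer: $- \frac{1}{50653621358} \approx -1.9742 \cdot 10^{-11}$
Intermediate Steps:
$j{\left(U \right)} = -8$ ($j{\left(U \right)} = \left(-1\right) 8 = -8$)
$\frac{1}{\left(206320 + 297005\right) \left(- 153 \left(-118 - 294\right) - 163674\right) + j{\left(673 \right)}} = \frac{1}{\left(206320 + 297005\right) \left(- 153 \left(-118 - 294\right) - 163674\right) - 8} = \frac{1}{503325 \left(\left(-153\right) \left(-412\right) - 163674\right) - 8} = \frac{1}{503325 \left(63036 - 163674\right) - 8} = \frac{1}{503325 \left(-100638\right) - 8} = \frac{1}{-50653621350 - 8} = \frac{1}{-50653621358} = - \frac{1}{50653621358}$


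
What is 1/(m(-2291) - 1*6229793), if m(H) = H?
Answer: -1/6232084 ≈ -1.6046e-7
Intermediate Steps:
1/(m(-2291) - 1*6229793) = 1/(-2291 - 1*6229793) = 1/(-2291 - 6229793) = 1/(-6232084) = -1/6232084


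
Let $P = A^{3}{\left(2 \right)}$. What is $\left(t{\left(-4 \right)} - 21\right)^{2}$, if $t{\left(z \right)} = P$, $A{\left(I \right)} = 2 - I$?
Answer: $441$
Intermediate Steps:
$P = 0$ ($P = \left(2 - 2\right)^{3} = 0^{3} = 0$)
$t{\left(z \right)} = 0$
$\left(t{\left(-4 \right)} - 21\right)^{2} = \left(0 - 21\right)^{2} = \left(-21\right)^{2} = 441$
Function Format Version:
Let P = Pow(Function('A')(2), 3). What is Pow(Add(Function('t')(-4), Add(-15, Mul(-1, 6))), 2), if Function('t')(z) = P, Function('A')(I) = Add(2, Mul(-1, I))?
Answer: 441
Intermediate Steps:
P = 0 (P = Pow(Add(2, Mul(-1, 2)), 3) = Pow(Add(2, -2), 3) = Pow(0, 3) = 0)
Function('t')(z) = 0
Pow(Add(Function('t')(-4), Add(-15, Mul(-1, 6))), 2) = Pow(Add(0, Add(-15, Mul(-1, 6))), 2) = Pow(Add(0, Add(-15, -6)), 2) = Pow(Add(0, -21), 2) = Pow(-21, 2) = 441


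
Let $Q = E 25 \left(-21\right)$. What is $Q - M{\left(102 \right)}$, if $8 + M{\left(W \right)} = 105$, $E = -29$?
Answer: $15128$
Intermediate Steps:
$M{\left(W \right)} = 97$ ($M{\left(W \right)} = -8 + 105 = 97$)
$Q = 15225$ ($Q = \left(-29\right) 25 \left(-21\right) = \left(-725\right) \left(-21\right) = 15225$)
$Q - M{\left(102 \right)} = 15225 - 97 = 15128$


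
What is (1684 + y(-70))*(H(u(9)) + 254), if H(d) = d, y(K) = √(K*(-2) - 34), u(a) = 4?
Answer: 434472 + 258*√106 ≈ 4.3713e+5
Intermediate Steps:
y(K) = √(-34 - 2*K) (y(K) = √(-2*K - 34) = √(-34 - 2*K))
(1684 + y(-70))*(H(u(9)) + 254) = (1684 + √(-34 - 2*(-70)))*(4 + 254) = (1684 + √(-34 + 140))*258 = (1684 + √106)*258 = 434472 + 258*√106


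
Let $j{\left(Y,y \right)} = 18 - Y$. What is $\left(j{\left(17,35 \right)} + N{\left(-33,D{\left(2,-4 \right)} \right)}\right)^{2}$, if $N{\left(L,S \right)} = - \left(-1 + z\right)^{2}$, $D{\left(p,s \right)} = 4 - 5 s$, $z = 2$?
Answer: $0$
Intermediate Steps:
$N{\left(L,S \right)} = -1$ ($N{\left(L,S \right)} = - \left(-1 + 2\right)^{2} = - 1^{2} = \left(-1\right) 1 = -1$)
$\left(j{\left(17,35 \right)} + N{\left(-33,D{\left(2,-4 \right)} \right)}\right)^{2} = \left(\left(18 - 17\right) - 1\right)^{2} = \left(1 - 1\right)^{2} = 0^{2} = 0$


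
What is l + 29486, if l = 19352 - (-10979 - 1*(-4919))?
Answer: 54898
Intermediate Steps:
l = 25412 (l = 19352 - (-10979 + 4919) = 19352 - 1*(-6060) = 19352 + 6060 = 25412)
l + 29486 = 25412 + 29486 = 54898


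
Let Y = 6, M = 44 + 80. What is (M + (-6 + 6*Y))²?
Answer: 23716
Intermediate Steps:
M = 124
(M + (-6 + 6*Y))² = (124 + (-6 + 6*6))² = (124 + (-6 + 36))² = (124 + 30)² = 154² = 23716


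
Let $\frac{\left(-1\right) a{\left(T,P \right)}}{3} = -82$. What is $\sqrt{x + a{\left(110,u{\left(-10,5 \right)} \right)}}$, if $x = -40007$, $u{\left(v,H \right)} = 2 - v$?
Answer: $i \sqrt{39761} \approx 199.4 i$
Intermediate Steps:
$a{\left(T,P \right)} = 246$ ($a{\left(T,P \right)} = \left(-3\right) \left(-82\right) = 246$)
$\sqrt{x + a{\left(110,u{\left(-10,5 \right)} \right)}} = \sqrt{-40007 + 246} = \sqrt{-39761} = i \sqrt{39761}$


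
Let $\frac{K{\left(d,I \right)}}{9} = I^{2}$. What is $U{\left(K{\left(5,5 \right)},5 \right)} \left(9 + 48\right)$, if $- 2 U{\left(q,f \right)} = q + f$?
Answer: $-6555$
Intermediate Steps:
$K{\left(d,I \right)} = 9 I^{2}$
$U{\left(q,f \right)} = - \frac{f}{2} - \frac{q}{2}$ ($U{\left(q,f \right)} = - \frac{q + f}{2} = - \frac{f + q}{2} = - \frac{f}{2} - \frac{q}{2}$)
$U{\left(K{\left(5,5 \right)},5 \right)} \left(9 + 48\right) = \left(\left(- \frac{1}{2}\right) 5 - \frac{9 \cdot 5^{2}}{2}\right) \left(9 + 48\right) = \left(- \frac{5}{2} - \frac{9 \cdot 25}{2}\right) 57 = \left(- \frac{5}{2} - \frac{225}{2}\right) 57 = \left(-115\right) 57 = -6555$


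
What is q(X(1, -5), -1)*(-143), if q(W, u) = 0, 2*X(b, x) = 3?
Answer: 0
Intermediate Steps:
X(b, x) = 3/2 (X(b, x) = (½)*3 = 3/2)
q(X(1, -5), -1)*(-143) = 0*(-143) = 0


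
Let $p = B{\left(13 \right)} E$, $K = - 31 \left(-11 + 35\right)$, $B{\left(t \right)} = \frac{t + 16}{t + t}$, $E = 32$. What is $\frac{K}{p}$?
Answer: $- \frac{1209}{58} \approx -20.845$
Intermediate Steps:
$B{\left(t \right)} = \frac{16 + t}{2 t}$
$K = -744$ ($K = \left(-31\right) 24 = -744$)
$p = \frac{464}{13}$ ($p = \frac{16 + 13}{2 \cdot 13} \cdot 32 = \frac{1}{2} \cdot \frac{1}{13} \cdot 29 \cdot 32 = \frac{29}{26} \cdot 32 = \frac{464}{13} \approx 35.692$)
$\frac{K}{p} = - \frac{744}{\frac{464}{13}} = \left(-744\right) \frac{13}{464} = - \frac{1209}{58}$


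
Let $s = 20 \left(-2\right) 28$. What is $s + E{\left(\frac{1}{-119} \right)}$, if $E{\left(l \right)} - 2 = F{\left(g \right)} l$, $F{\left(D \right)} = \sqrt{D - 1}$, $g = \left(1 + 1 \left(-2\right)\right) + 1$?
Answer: $-1118 - \frac{i}{119} \approx -1118.0 - 0.0084034 i$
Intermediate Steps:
$s = -1120$ ($s = \left(-40\right) 28 = -1120$)
$g = 0$ ($g = \left(1 - 2\right) + 1 = -1 + 1 = 0$)
$F{\left(D \right)} = \sqrt{-1 + D}$
$E{\left(l \right)} = 2 + i l$ ($E{\left(l \right)} = 2 + \sqrt{-1 + 0} l = 2 + \sqrt{-1} l = 2 + i l$)
$s + E{\left(\frac{1}{-119} \right)} = -1120 + \left(2 + \frac{i}{-119}\right) = -1120 + \left(2 + i \left(- \frac{1}{119}\right)\right) = -1120 + \left(2 - \frac{i}{119}\right) = -1118 - \frac{i}{119}$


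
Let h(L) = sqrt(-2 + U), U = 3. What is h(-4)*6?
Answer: 6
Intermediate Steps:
h(L) = 1 (h(L) = sqrt(-2 + 3) = sqrt(1) = 1)
h(-4)*6 = 1*6 = 6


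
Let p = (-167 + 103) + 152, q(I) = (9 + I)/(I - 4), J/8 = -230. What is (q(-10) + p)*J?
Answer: -1134360/7 ≈ -1.6205e+5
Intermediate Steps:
J = -1840 (J = 8*(-230) = -1840)
q(I) = (9 + I)/(-4 + I)
p = 88 (p = -64 + 152 = 88)
(q(-10) + p)*J = ((9 - 10)/(-4 - 10) + 88)*(-1840) = (-1/(-14) + 88)*(-1840) = (-1/14*(-1) + 88)*(-1840) = (1/14 + 88)*(-1840) = (1233/14)*(-1840) = -1134360/7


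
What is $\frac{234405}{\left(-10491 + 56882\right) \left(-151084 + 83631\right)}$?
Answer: $- \frac{234405}{3129212123} \approx -7.4909 \cdot 10^{-5}$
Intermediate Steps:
$\frac{234405}{\left(-10491 + 56882\right) \left(-151084 + 83631\right)} = \frac{234405}{46391 \left(-67453\right)} = \frac{234405}{-3129212123} = 234405 \left(- \frac{1}{3129212123}\right) = - \frac{234405}{3129212123}$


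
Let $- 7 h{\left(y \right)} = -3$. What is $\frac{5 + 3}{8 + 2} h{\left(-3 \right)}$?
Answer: $\frac{12}{35} \approx 0.34286$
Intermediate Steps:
$h{\left(y \right)} = \frac{3}{7}$ ($h{\left(y \right)} = \left(- \frac{1}{7}\right) \left(-3\right) = \frac{3}{7}$)
$\frac{5 + 3}{8 + 2} h{\left(-3 \right)} = \frac{5 + 3}{8 + 2} \cdot \frac{3}{7} = \frac{8}{10} \cdot \frac{3}{7} = 8 \cdot \frac{1}{10} \cdot \frac{3}{7} = \frac{4}{5} \cdot \frac{3}{7} = \frac{12}{35}$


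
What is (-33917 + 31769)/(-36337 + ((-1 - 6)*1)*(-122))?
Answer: 2148/35483 ≈ 0.060536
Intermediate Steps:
(-33917 + 31769)/(-36337 + ((-1 - 6)*1)*(-122)) = -2148/(-36337 - 7*1*(-122)) = -2148/(-36337 - 7*(-122)) = -2148/(-36337 + 854) = -2148/(-35483) = -2148*(-1/35483) = 2148/35483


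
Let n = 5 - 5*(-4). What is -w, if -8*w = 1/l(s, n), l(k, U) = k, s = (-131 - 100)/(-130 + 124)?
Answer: 1/308 ≈ 0.0032468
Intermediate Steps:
n = 25 (n = 5 + 20 = 25)
s = 77/2 (s = -231/(-6) = -231*(-⅙) = 77/2 ≈ 38.500)
w = -1/308 (w = -1/(8*77/2) = -⅛*2/77 = -1/308 ≈ -0.0032468)
-w = -1*(-1/308) = 1/308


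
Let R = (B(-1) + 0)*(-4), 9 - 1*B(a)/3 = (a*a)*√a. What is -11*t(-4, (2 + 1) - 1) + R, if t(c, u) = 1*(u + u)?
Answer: -152 + 12*I ≈ -152.0 + 12.0*I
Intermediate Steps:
B(a) = 27 - 3*a^(5/2) (B(a) = 27 - 3*a*a*√a = 27 - 3*a²*√a = 27 - 3*a^(5/2))
t(c, u) = 2*u (t(c, u) = 1*(2*u) = 2*u)
R = -108 + 12*I (R = ((27 - 3*I) + 0)*(-4) = (27 - 3*I)*(-4) = -108 + 12*I ≈ -108.0 + 12.0*I)
-11*t(-4, (2 + 1) - 1) + R = -22*((2 + 1) - 1) + (-108 + 12*I) = -22*(3 - 1) + (-108 + 12*I) = -22*2 + (-108 + 12*I) = -11*4 + (-108 + 12*I) = -44 + (-108 + 12*I) = -152 + 12*I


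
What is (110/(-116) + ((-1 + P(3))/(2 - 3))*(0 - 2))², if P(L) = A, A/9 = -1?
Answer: 1476225/3364 ≈ 438.83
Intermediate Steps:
A = -9 (A = 9*(-1) = -9)
P(L) = -9
(110/(-116) + ((-1 + P(3))/(2 - 3))*(0 - 2))² = (110/(-116) + ((-1 - 9)/(2 - 3))*(0 - 2))² = (110*(-1/116) - 10/(-1)*(-2))² = (-55/58 - 10*(-1)*(-2))² = (-55/58 + 10*(-2))² = (-55/58 - 20)² = (-1215/58)² = 1476225/3364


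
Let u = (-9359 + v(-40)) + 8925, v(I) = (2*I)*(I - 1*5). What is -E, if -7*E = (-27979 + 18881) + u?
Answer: -5932/7 ≈ -847.43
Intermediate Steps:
v(I) = 2*I*(-5 + I) (v(I) = (2*I)*(I - 5) = (2*I)*(-5 + I) = 2*I*(-5 + I))
u = 3166 (u = (-9359 + 2*(-40)*(-5 - 40)) + 8925 = (-9359 + 2*(-40)*(-45)) + 8925 = (-9359 + 3600) + 8925 = -5759 + 8925 = 3166)
E = 5932/7 (E = -((-27979 + 18881) + 3166)/7 = -(-9098 + 3166)/7 = -⅐*(-5932) = 5932/7 ≈ 847.43)
-E = -1*5932/7 = -5932/7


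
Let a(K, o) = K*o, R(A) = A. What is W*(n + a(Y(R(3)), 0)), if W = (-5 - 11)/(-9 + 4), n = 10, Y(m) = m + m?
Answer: 32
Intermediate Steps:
Y(m) = 2*m
W = 16/5 (W = -16/(-5) = -16*(-⅕) = 16/5 ≈ 3.2000)
W*(n + a(Y(R(3)), 0)) = 16*(10 + (2*3)*0)/5 = 16*(10 + 6*0)/5 = 16*(10 + 0)/5 = (16/5)*10 = 32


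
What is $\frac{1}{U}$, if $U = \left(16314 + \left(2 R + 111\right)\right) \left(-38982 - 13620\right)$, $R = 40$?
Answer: $- \frac{1}{868196010} \approx -1.1518 \cdot 10^{-9}$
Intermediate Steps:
$U = -868196010$ ($U = \left(16314 + \left(2 \cdot 40 + 111\right)\right) \left(-38982 - 13620\right) = \left(16314 + \left(80 + 111\right)\right) \left(-52602\right) = \left(16314 + 191\right) \left(-52602\right) = 16505 \left(-52602\right) = -868196010$)
$\frac{1}{U} = \frac{1}{-868196010} = - \frac{1}{868196010}$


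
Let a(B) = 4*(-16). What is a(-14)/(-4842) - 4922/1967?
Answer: -11853218/4762107 ≈ -2.4891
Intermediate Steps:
a(B) = -64
a(-14)/(-4842) - 4922/1967 = -64/(-4842) - 4922/1967 = -64*(-1/4842) - 4922*1/1967 = 32/2421 - 4922/1967 = -11853218/4762107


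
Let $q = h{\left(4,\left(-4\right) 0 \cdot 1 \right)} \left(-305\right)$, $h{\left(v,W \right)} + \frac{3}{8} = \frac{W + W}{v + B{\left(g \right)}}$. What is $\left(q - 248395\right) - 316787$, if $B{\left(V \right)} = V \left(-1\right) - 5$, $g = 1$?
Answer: $- \frac{4520541}{8} \approx -5.6507 \cdot 10^{5}$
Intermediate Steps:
$B{\left(V \right)} = -5 - V$ ($B{\left(V \right)} = - V - 5 = -5 - V$)
$h{\left(v,W \right)} = - \frac{3}{8} + \frac{2 W}{-6 + v}$ ($h{\left(v,W \right)} = - \frac{3}{8} + \frac{W + W}{v - 6} = - \frac{3}{8} + \frac{2 W}{v - 6} = - \frac{3}{8} + \frac{2 W}{-6 + v}$)
$q = \frac{915}{8}$ ($q = \frac{18 - 12 + 16 \left(-4\right) 0 \cdot 1}{8 \left(-6 + 4\right)} \left(-305\right) = \frac{18 - 12 + 16 \cdot 0 \cdot 1}{8 \left(-2\right)} \left(-305\right) = \frac{1}{8} \left(- \frac{1}{2}\right) \left(18 - 12 + 16 \cdot 0\right) \left(-305\right) = \frac{1}{8} \left(- \frac{1}{2}\right) \left(18 - 12 + 0\right) \left(-305\right) = \frac{1}{8} \left(- \frac{1}{2}\right) 6 \left(-305\right) = \left(- \frac{3}{8}\right) \left(-305\right) = \frac{915}{8} \approx 114.38$)
$\left(q - 248395\right) - 316787 = \left(\frac{915}{8} - 248395\right) - 316787 = - \frac{1986245}{8} - 316787 = - \frac{4520541}{8}$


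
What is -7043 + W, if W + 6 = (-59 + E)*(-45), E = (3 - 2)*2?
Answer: -4484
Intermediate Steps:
E = 2 (E = 1*2 = 2)
W = 2559 (W = -6 + (-59 + 2)*(-45) = -6 - 57*(-45) = -6 + 2565 = 2559)
-7043 + W = -7043 + 2559 = -4484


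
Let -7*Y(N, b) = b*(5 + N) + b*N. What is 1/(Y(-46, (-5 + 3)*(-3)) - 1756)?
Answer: -7/11770 ≈ -0.00059473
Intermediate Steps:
Y(N, b) = -N*b/7 - b*(5 + N)/7 (Y(N, b) = -(b*(5 + N) + b*N)/7 = -(b*(5 + N) + N*b)/7 = -(N*b + b*(5 + N))/7 = -N*b/7 - b*(5 + N)/7)
1/(Y(-46, (-5 + 3)*(-3)) - 1756) = 1/(-(-5 + 3)*(-3)*(5 + 2*(-46))/7 - 1756) = 1/(-(-2*(-3))*(5 - 92)/7 - 1756) = 1/(-1/7*6*(-87) - 1756) = 1/(522/7 - 1756) = 1/(-11770/7) = -7/11770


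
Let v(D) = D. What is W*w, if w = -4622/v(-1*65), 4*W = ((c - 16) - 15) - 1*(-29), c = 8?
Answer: 6933/65 ≈ 106.66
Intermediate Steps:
W = 3/2 (W = (((8 - 16) - 15) - 1*(-29))/4 = ((-8 - 15) + 29)/4 = (-23 + 29)/4 = (¼)*6 = 3/2 ≈ 1.5000)
w = 4622/65 (w = -4622/((-1*65)) = -4622/(-65) = -4622*(-1/65) = 4622/65 ≈ 71.108)
W*w = (3/2)*(4622/65) = 6933/65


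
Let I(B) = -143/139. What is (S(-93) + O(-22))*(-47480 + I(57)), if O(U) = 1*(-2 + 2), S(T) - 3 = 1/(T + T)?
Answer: -3676123691/25854 ≈ -1.4219e+5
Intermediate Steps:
I(B) = -143/139 (I(B) = -143*1/139 = -143/139)
S(T) = 3 + 1/(2*T) (S(T) = 3 + 1/(T + T) = 3 + 1/(2*T))
O(U) = 0 (O(U) = 1*0 = 0)
(S(-93) + O(-22))*(-47480 + I(57)) = ((3 + (1/2)/(-93)) + 0)*(-47480 - 143/139) = ((3 + (1/2)*(-1/93)) + 0)*(-6599863/139) = ((3 - 1/186) + 0)*(-6599863/139) = (557/186 + 0)*(-6599863/139) = (557/186)*(-6599863/139) = -3676123691/25854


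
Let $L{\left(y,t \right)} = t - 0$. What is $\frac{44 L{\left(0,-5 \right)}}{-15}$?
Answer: $\frac{44}{3} \approx 14.667$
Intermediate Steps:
$L{\left(y,t \right)} = t$ ($L{\left(y,t \right)} = t + 0 = t$)
$\frac{44 L{\left(0,-5 \right)}}{-15} = \frac{44 \left(-5\right)}{-15} = \left(-220\right) \left(- \frac{1}{15}\right) = \frac{44}{3}$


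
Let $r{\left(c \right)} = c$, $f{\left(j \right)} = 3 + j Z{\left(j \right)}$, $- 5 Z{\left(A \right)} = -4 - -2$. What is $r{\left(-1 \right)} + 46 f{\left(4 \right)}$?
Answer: $\frac{1053}{5} \approx 210.6$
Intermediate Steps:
$Z{\left(A \right)} = \frac{2}{5}$ ($Z{\left(A \right)} = - \frac{-4 - -2}{5} = - \frac{-4 + 2}{5} = \left(- \frac{1}{5}\right) \left(-2\right) = \frac{2}{5}$)
$f{\left(j \right)} = 3 + \frac{2 j}{5}$ ($f{\left(j \right)} = 3 + j \frac{2}{5} = 3 + \frac{2 j}{5}$)
$r{\left(-1 \right)} + 46 f{\left(4 \right)} = -1 + 46 \left(3 + \frac{2}{5} \cdot 4\right) = -1 + 46 \left(3 + \frac{8}{5}\right) = -1 + 46 \cdot \frac{23}{5} = -1 + \frac{1058}{5} = \frac{1053}{5}$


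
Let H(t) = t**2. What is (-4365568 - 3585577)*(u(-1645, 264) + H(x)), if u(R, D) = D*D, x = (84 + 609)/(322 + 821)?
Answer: -8938142200306385/16129 ≈ -5.5417e+11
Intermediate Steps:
x = 77/127 (x = 693/1143 = 693*(1/1143) = 77/127 ≈ 0.60630)
u(R, D) = D**2
(-4365568 - 3585577)*(u(-1645, 264) + H(x)) = (-4365568 - 3585577)*(264**2 + (77/127)**2) = -7951145*(69696 + 5929/16129) = -7951145*1124132713/16129 = -8938142200306385/16129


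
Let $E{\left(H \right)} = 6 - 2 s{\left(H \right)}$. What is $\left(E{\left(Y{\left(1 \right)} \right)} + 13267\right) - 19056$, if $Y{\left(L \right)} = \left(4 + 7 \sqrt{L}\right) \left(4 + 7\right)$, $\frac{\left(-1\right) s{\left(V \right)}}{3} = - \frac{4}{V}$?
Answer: $- \frac{699767}{121} \approx -5783.2$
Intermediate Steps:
$s{\left(V \right)} = \frac{12}{V}$ ($s{\left(V \right)} = - 3 \left(- \frac{4}{V}\right) = \frac{12}{V}$)
$Y{\left(L \right)} = 44 + 77 \sqrt{L}$ ($Y{\left(L \right)} = \left(4 + 7 \sqrt{L}\right) 11 = 44 + 77 \sqrt{L}$)
$E{\left(H \right)} = 6 - \frac{24}{H}$ ($E{\left(H \right)} = 6 - 2 \frac{12}{H} = 6 - \frac{24}{H}$)
$\left(E{\left(Y{\left(1 \right)} \right)} + 13267\right) - 19056 = \left(\left(6 - \frac{24}{44 + 77 \sqrt{1}}\right) + 13267\right) - 19056 = \left(\left(6 - \frac{24}{44 + 77 \cdot 1}\right) + 13267\right) - 19056 = \left(\left(6 - \frac{24}{44 + 77}\right) + 13267\right) - 19056 = \left(\left(6 - \frac{24}{121}\right) + 13267\right) - 19056 = \left(\frac{702}{121} + 13267\right) - 19056 = \frac{1606009}{121} - 19056 = - \frac{699767}{121}$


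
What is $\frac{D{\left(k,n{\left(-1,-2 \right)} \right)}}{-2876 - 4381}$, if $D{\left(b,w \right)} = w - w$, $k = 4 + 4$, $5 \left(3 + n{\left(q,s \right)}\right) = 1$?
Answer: $0$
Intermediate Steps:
$n{\left(q,s \right)} = - \frac{14}{5}$ ($n{\left(q,s \right)} = -3 + \frac{1}{5} \cdot 1 = -3 + \frac{1}{5} = - \frac{14}{5}$)
$k = 8$
$D{\left(b,w \right)} = 0$
$\frac{D{\left(k,n{\left(-1,-2 \right)} \right)}}{-2876 - 4381} = \frac{1}{-2876 - 4381} \cdot 0 = \frac{1}{-7257} \cdot 0 = \left(- \frac{1}{7257}\right) 0 = 0$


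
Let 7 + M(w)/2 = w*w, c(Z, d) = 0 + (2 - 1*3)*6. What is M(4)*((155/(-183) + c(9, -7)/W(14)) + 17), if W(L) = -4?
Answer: 19383/61 ≈ 317.75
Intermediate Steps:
c(Z, d) = -6 (c(Z, d) = 0 + (2 - 3)*6 = 0 - 1*6 = 0 - 6 = -6)
M(w) = -14 + 2*w**2 (M(w) = -14 + 2*(w*w) = -14 + 2*w**2)
M(4)*((155/(-183) + c(9, -7)/W(14)) + 17) = (-14 + 2*4**2)*((155/(-183) - 6/(-4)) + 17) = (-14 + 2*16)*((155*(-1/183) - 6*(-1/4)) + 17) = (-14 + 32)*((-155/183 + 3/2) + 17) = 18*(239/366 + 17) = 18*(6461/366) = 19383/61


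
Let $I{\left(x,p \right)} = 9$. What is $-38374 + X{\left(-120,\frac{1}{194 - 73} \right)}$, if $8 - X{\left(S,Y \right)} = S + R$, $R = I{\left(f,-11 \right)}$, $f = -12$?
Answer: $-38255$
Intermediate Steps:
$R = 9$
$X{\left(S,Y \right)} = -1 - S$ ($X{\left(S,Y \right)} = 8 - \left(S + 9\right) = 8 - \left(9 + S\right) = -1 - S$)
$-38374 + X{\left(-120,\frac{1}{194 - 73} \right)} = -38374 - -119 = -38374 + \left(-1 + 120\right) = -38374 + 119 = -38255$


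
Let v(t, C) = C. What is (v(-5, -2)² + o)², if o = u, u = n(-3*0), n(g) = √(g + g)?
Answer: 16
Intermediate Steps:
n(g) = √2*√g (n(g) = √(2*g) = √2*√g)
u = 0 (u = √2*√(-3*0) = √2*√0 = √2*0 = 0)
o = 0
(v(-5, -2)² + o)² = ((-2)² + 0)² = (4 + 0)² = 4² = 16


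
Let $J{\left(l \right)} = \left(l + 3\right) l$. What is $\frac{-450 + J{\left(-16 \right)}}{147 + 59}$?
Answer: $- \frac{121}{103} \approx -1.1748$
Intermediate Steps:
$J{\left(l \right)} = l \left(3 + l\right)$ ($J{\left(l \right)} = \left(3 + l\right) l = l \left(3 + l\right)$)
$\frac{-450 + J{\left(-16 \right)}}{147 + 59} = \frac{-450 - 16 \left(3 - 16\right)}{147 + 59} = \frac{-450 - -208}{206} = \left(-450 + 208\right) \frac{1}{206} = \left(-242\right) \frac{1}{206} = - \frac{121}{103}$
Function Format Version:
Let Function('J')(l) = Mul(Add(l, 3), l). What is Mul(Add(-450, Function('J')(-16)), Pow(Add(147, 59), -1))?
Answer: Rational(-121, 103) ≈ -1.1748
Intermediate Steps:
Function('J')(l) = Mul(l, Add(3, l)) (Function('J')(l) = Mul(Add(3, l), l) = Mul(l, Add(3, l)))
Mul(Add(-450, Function('J')(-16)), Pow(Add(147, 59), -1)) = Mul(Add(-450, Mul(-16, Add(3, -16))), Pow(Add(147, 59), -1)) = Mul(Add(-450, Mul(-16, -13)), Pow(206, -1)) = Mul(Add(-450, 208), Rational(1, 206)) = Mul(-242, Rational(1, 206)) = Rational(-121, 103)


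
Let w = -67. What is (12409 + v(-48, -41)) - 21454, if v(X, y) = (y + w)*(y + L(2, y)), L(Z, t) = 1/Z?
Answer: -4671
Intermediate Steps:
v(X, y) = (½ + y)*(-67 + y) (v(X, y) = (y - 67)*(y + 1/2) = (-67 + y)*(y + ½) = (-67 + y)*(½ + y) = (½ + y)*(-67 + y))
(12409 + v(-48, -41)) - 21454 = (12409 + (-67/2 + (-41)² - 133/2*(-41))) - 21454 = (12409 + (-67/2 + 1681 + 5453/2)) - 21454 = (12409 + 4374) - 21454 = 16783 - 21454 = -4671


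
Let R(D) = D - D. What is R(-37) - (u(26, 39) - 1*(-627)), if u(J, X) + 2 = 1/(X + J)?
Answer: -40626/65 ≈ -625.02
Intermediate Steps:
u(J, X) = -2 + 1/(J + X) (u(J, X) = -2 + 1/(X + J) = -2 + 1/(J + X))
R(D) = 0
R(-37) - (u(26, 39) - 1*(-627)) = 0 - ((1 - 2*26 - 2*39)/(26 + 39) - 1*(-627)) = 0 - ((1 - 52 - 78)/65 + 627) = 0 - ((1/65)*(-129) + 627) = 0 - (-129/65 + 627) = 0 - 1*40626/65 = 0 - 40626/65 = -40626/65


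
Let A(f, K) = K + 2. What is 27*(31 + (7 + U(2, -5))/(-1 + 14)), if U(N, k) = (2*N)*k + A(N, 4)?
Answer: 10692/13 ≈ 822.46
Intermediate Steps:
A(f, K) = 2 + K
U(N, k) = 6 + 2*N*k (U(N, k) = (2*N)*k + (2 + 4) = 2*N*k + 6 = 6 + 2*N*k)
27*(31 + (7 + U(2, -5))/(-1 + 14)) = 27*(31 + (7 + (6 + 2*2*(-5)))/(-1 + 14)) = 27*(31 + (7 + (6 - 20))/13) = 27*(31 + (7 - 14)*(1/13)) = 27*(31 - 7*1/13) = 27*(31 - 7/13) = 27*(396/13) = 10692/13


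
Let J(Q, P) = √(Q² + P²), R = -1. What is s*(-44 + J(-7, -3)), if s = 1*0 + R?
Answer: 44 - √58 ≈ 36.384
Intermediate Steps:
J(Q, P) = √(P² + Q²)
s = -1 (s = 1*0 - 1 = 0 - 1 = -1)
s*(-44 + J(-7, -3)) = -(-44 + √((-3)² + (-7)²)) = -(-44 + √(9 + 49)) = -(-44 + √58) = 44 - √58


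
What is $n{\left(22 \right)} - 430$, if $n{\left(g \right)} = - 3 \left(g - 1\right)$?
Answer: $-493$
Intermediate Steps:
$n{\left(g \right)} = 3 - 3 g$ ($n{\left(g \right)} = - 3 \left(-1 + g\right) = 3 - 3 g$)
$n{\left(22 \right)} - 430 = \left(3 - 66\right) - 430 = -63 - 430 = -493$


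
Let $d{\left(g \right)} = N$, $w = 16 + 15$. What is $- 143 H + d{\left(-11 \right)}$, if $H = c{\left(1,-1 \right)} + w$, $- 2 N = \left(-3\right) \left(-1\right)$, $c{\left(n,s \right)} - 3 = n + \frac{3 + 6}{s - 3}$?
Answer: $- \frac{18739}{4} \approx -4684.8$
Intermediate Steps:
$w = 31$
$c{\left(n,s \right)} = 3 + n + \frac{9}{-3 + s}$ ($c{\left(n,s \right)} = 3 + \left(n + \frac{3 + 6}{s - 3}\right) = 3 + \left(n + \frac{9}{-3 + s}\right) = 3 + n + \frac{9}{-3 + s}$)
$N = - \frac{3}{2}$ ($N = - \frac{\left(-3\right) \left(-1\right)}{2} = \left(- \frac{1}{2}\right) 3 = - \frac{3}{2} \approx -1.5$)
$H = \frac{131}{4}$ ($H = \frac{\left(-3\right) 1 + 3 \left(-1\right) + 1 \left(-1\right)}{-3 - 1} + 31 = \frac{-3 - 3 - 1}{-4} + 31 = \left(- \frac{1}{4}\right) \left(-7\right) + 31 = \frac{7}{4} + 31 = \frac{131}{4} \approx 32.75$)
$d{\left(g \right)} = - \frac{3}{2}$
$- 143 H + d{\left(-11 \right)} = \left(-143\right) \frac{131}{4} - \frac{3}{2} = - \frac{18733}{4} - \frac{3}{2} = - \frac{18739}{4}$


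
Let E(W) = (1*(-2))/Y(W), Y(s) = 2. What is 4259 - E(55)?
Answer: 4260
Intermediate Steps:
E(W) = -1 (E(W) = (1*(-2))/2 = -2*1/2 = -1)
4259 - E(55) = 4259 - 1*(-1) = 4259 + 1 = 4260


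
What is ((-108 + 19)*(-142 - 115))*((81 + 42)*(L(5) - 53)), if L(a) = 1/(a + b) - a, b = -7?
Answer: -329165343/2 ≈ -1.6458e+8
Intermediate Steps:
L(a) = 1/(-7 + a) - a (L(a) = 1/(a - 7) - a = 1/(-7 + a) - a)
((-108 + 19)*(-142 - 115))*((81 + 42)*(L(5) - 53)) = ((-108 + 19)*(-142 - 115))*((81 + 42)*((1 - 1*5² + 7*5)/(-7 + 5) - 53)) = (-89*(-257))*(123*((1 - 1*25 + 35)/(-2) - 53)) = 22873*(123*(-(1 - 25 + 35)/2 - 53)) = 22873*(123*(-½*11 - 53)) = 22873*(123*(-11/2 - 53)) = 22873*(123*(-117/2)) = 22873*(-14391/2) = -329165343/2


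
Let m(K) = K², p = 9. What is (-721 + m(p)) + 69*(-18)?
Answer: -1882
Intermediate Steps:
(-721 + m(p)) + 69*(-18) = (-721 + 9²) + 69*(-18) = (-721 + 81) - 1242 = -640 - 1242 = -1882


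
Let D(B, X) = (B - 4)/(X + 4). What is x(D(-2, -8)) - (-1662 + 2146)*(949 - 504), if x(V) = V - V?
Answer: -215380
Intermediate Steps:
D(B, X) = (-4 + B)/(4 + X)
x(V) = 0
x(D(-2, -8)) - (-1662 + 2146)*(949 - 504) = 0 - (-1662 + 2146)*(949 - 504) = 0 - 484*445 = 0 - 1*215380 = 0 - 215380 = -215380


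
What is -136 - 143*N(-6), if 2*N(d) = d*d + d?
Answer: -2281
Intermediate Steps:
N(d) = d/2 + d²/2 (N(d) = (d*d + d)/2 = (d² + d)/2 = (d + d²)/2 = d/2 + d²/2)
-136 - 143*N(-6) = -136 - 143*(-6)*(1 - 6)/2 = -136 - 143*(-6)*(-5)/2 = -136 - 143*15 = -136 - 2145 = -2281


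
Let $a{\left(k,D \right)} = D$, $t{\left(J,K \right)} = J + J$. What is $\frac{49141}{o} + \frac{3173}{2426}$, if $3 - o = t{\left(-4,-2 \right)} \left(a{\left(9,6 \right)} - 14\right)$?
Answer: $- \frac{119022513}{147986} \approx -804.28$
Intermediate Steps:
$t{\left(J,K \right)} = 2 J$
$o = -61$ ($o = 3 - 2 \left(-4\right) \left(6 - 14\right) = 3 - \left(-8\right) \left(-8\right) = 3 - 64 = -61$)
$\frac{49141}{o} + \frac{3173}{2426} = \frac{49141}{-61} + \frac{3173}{2426} = 49141 \left(- \frac{1}{61}\right) + 3173 \cdot \frac{1}{2426} = - \frac{49141}{61} + \frac{3173}{2426} = - \frac{119022513}{147986}$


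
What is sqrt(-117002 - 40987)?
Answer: I*sqrt(157989) ≈ 397.48*I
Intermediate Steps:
sqrt(-117002 - 40987) = sqrt(-157989) = I*sqrt(157989)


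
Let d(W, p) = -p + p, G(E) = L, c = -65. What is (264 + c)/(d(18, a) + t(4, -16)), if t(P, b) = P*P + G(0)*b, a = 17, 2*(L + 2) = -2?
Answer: 199/64 ≈ 3.1094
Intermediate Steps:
L = -3 (L = -2 + (½)*(-2) = -2 - 1 = -3)
G(E) = -3
d(W, p) = 0
t(P, b) = P² - 3*b (t(P, b) = P*P - 3*b = P² - 3*b)
(264 + c)/(d(18, a) + t(4, -16)) = (264 - 65)/(0 + (4² - 3*(-16))) = 199/(0 + (16 + 48)) = 199/(0 + 64) = 199/64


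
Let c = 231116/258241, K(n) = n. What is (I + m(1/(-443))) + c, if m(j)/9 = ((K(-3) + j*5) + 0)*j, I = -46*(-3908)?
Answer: 9110607645527242/50679538009 ≈ 1.7977e+5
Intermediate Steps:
c = 231116/258241 (c = 231116*(1/258241) = 231116/258241 ≈ 0.89496)
I = 179768
m(j) = 9*j*(-3 + 5*j) (m(j) = 9*(((-3 + j*5) + 0)*j) = 9*(((-3 + 5*j) + 0)*j) = 9*((-3 + 5*j)*j) = 9*(j*(-3 + 5*j)) = 9*j*(-3 + 5*j))
(I + m(1/(-443))) + c = (179768 + 9*(-3 + 5/(-443))/(-443)) + 231116/258241 = (179768 + 9*(-1/443)*(-3 + 5*(-1/443))) + 231116/258241 = (179768 + 9*(-1/443)*(-3 - 5/443)) + 231116/258241 = (179768 + 9*(-1/443)*(-1334/443)) + 231116/258241 = (179768 + 12006/196249) + 231116/258241 = 35279302238/196249 + 231116/258241 = 9110607645527242/50679538009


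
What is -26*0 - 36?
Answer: -36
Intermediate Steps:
-26*0 - 36 = 0 - 36 = -36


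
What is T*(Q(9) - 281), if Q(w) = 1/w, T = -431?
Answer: 1089568/9 ≈ 1.2106e+5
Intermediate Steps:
T*(Q(9) - 281) = -431*(1/9 - 281) = -431*(-2528/9) = 1089568/9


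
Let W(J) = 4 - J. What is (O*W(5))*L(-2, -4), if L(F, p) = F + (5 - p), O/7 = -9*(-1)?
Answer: -441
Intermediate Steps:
O = 63 (O = 7*(-9*(-1)) = 7*9 = 63)
L(F, p) = 5 + F - p
(O*W(5))*L(-2, -4) = (63*(4 - 1*5))*(5 - 2 - 1*(-4)) = (63*(4 - 5))*(5 - 2 + 4) = (63*(-1))*7 = -63*7 = -441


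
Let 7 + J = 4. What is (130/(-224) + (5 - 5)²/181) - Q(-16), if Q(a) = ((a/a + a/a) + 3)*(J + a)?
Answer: 10575/112 ≈ 94.420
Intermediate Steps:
J = -3 (J = -7 + 4 = -3)
Q(a) = -15 + 5*a (Q(a) = ((a/a + a/a) + 3)*(-3 + a) = ((1 + 1) + 3)*(-3 + a) = (2 + 3)*(-3 + a) = 5*(-3 + a) = -15 + 5*a)
(130/(-224) + (5 - 5)²/181) - Q(-16) = (130/(-224) + (5 - 5)²/181) - (-15 + 5*(-16)) = (130*(-1/224) + 0²*(1/181)) - (-15 - 80) = (-65/112 + 0*(1/181)) - 1*(-95) = (-65/112 + 0) + 95 = -65/112 + 95 = 10575/112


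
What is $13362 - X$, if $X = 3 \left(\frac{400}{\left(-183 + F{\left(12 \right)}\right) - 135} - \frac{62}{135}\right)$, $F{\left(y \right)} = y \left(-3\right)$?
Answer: $\frac{35488768}{2655} \approx 13367.0$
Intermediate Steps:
$F{\left(y \right)} = - 3 y$
$X = - \frac{12658}{2655}$ ($X = 3 \left(\frac{400}{\left(-183 - 36\right) - 135} - \frac{62}{135}\right) = 3 \left(\frac{400}{-219 - 135} - \frac{62}{135}\right) = 3 \left(\frac{400}{-354} - \frac{62}{135}\right) = 3 \left(400 \left(- \frac{1}{354}\right) - \frac{62}{135}\right) = 3 \left(- \frac{200}{177} - \frac{62}{135}\right) = 3 \left(- \frac{12658}{7965}\right) = - \frac{12658}{2655} \approx -4.7676$)
$13362 - X = 13362 - - \frac{12658}{2655} = 13362 + \frac{12658}{2655} = \frac{35488768}{2655}$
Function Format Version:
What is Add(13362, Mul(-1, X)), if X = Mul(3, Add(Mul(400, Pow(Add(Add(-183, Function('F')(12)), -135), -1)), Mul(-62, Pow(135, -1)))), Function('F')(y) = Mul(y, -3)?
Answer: Rational(35488768, 2655) ≈ 13367.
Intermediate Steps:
Function('F')(y) = Mul(-3, y)
X = Rational(-12658, 2655) (X = Mul(3, Add(Mul(400, Pow(Add(Add(-183, Mul(-3, 12)), -135), -1)), Mul(-62, Pow(135, -1)))) = Mul(3, Add(Mul(400, Pow(Add(Add(-183, -36), -135), -1)), Mul(-62, Rational(1, 135)))) = Mul(3, Add(Mul(400, Pow(Add(-219, -135), -1)), Rational(-62, 135))) = Mul(3, Add(Mul(400, Pow(-354, -1)), Rational(-62, 135))) = Mul(3, Add(Mul(400, Rational(-1, 354)), Rational(-62, 135))) = Mul(3, Add(Rational(-200, 177), Rational(-62, 135))) = Mul(3, Rational(-12658, 7965)) = Rational(-12658, 2655) ≈ -4.7676)
Add(13362, Mul(-1, X)) = Add(13362, Mul(-1, Rational(-12658, 2655))) = Add(13362, Rational(12658, 2655)) = Rational(35488768, 2655)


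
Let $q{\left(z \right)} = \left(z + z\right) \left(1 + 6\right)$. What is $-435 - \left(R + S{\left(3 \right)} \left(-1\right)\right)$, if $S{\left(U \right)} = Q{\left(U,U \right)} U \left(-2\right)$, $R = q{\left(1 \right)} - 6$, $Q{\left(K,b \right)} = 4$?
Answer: $-467$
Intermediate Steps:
$q{\left(z \right)} = 14 z$ ($q{\left(z \right)} = 2 z 7 = 14 z$)
$R = 8$ ($R = 14 \cdot 1 - 6 = 14 - 6 = 8$)
$S{\left(U \right)} = - 8 U$ ($S{\left(U \right)} = 4 U \left(-2\right) = - 8 U$)
$-435 - \left(R + S{\left(3 \right)} \left(-1\right)\right) = -435 - \left(8 + \left(-8\right) 3 \left(-1\right)\right) = -435 - \left(8 - -24\right) = -435 - \left(8 + 24\right) = -435 - 32 = -467$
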